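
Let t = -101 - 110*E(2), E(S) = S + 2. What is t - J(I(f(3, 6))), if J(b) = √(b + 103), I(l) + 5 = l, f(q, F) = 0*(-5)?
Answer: -541 - 7*√2 ≈ -550.90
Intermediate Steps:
f(q, F) = 0
E(S) = 2 + S
I(l) = -5 + l
J(b) = √(103 + b)
t = -541 (t = -101 - 110*(2 + 2) = -101 - 110*4 = -101 - 440 = -541)
t - J(I(f(3, 6))) = -541 - √(103 + (-5 + 0)) = -541 - √(103 - 5) = -541 - √98 = -541 - 7*√2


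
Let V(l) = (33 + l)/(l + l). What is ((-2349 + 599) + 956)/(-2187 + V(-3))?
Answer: 397/1096 ≈ 0.36223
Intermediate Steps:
V(l) = (33 + l)/(2*l) (V(l) = (33 + l)/((2*l)) = (33 + l)*(1/(2*l)) = (33 + l)/(2*l))
((-2349 + 599) + 956)/(-2187 + V(-3)) = ((-2349 + 599) + 956)/(-2187 + (1/2)*(33 - 3)/(-3)) = (-1750 + 956)/(-2187 + (1/2)*(-1/3)*30) = -794/(-2187 - 5) = -794/(-2192) = -794*(-1/2192) = 397/1096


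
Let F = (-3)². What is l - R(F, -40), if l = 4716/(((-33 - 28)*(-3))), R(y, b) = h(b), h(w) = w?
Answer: 4012/61 ≈ 65.771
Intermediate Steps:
F = 9
R(y, b) = b
l = 1572/61 (l = 4716/((-61*(-3))) = 4716/183 = 4716*(1/183) = 1572/61 ≈ 25.770)
l - R(F, -40) = 1572/61 - 1*(-40) = 1572/61 + 40 = 4012/61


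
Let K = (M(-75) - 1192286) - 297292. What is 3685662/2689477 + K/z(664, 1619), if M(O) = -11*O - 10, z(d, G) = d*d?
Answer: -2379000213799/1185779651392 ≈ -2.0063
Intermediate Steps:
z(d, G) = d**2
M(O) = -10 - 11*O
K = -1488763 (K = ((-10 - 11*(-75)) - 1192286) - 297292 = ((-10 + 825) - 1192286) - 297292 = (815 - 1192286) - 297292 = -1191471 - 297292 = -1488763)
3685662/2689477 + K/z(664, 1619) = 3685662/2689477 - 1488763/(664**2) = 3685662*(1/2689477) - 1488763/440896 = 3685662/2689477 - 1488763*1/440896 = 3685662/2689477 - 1488763/440896 = -2379000213799/1185779651392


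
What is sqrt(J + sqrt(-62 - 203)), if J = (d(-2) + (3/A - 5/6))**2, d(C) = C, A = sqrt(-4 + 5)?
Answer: sqrt(1 + 36*I*sqrt(265))/6 ≈ 2.8554 + 2.8505*I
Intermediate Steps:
A = 1 (A = sqrt(1) = 1)
J = 1/36 (J = (-2 + (3/1 - 5/6))**2 = (-2 + (3*1 - 5*1/6))**2 = (-2 + (3 - 5/6))**2 = (-2 + 13/6)**2 = (1/6)**2 = 1/36 ≈ 0.027778)
sqrt(J + sqrt(-62 - 203)) = sqrt(1/36 + sqrt(-62 - 203)) = sqrt(1/36 + sqrt(-265)) = sqrt(1/36 + I*sqrt(265))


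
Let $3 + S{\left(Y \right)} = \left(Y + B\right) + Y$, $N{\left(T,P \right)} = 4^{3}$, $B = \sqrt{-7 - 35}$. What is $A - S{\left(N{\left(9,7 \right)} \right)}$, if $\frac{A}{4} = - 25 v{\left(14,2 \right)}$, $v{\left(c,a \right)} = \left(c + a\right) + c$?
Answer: $-3125 - i \sqrt{42} \approx -3125.0 - 6.4807 i$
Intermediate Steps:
$B = i \sqrt{42}$ ($B = \sqrt{-42} = i \sqrt{42} \approx 6.4807 i$)
$v{\left(c,a \right)} = a + 2 c$ ($v{\left(c,a \right)} = \left(a + c\right) + c = a + 2 c$)
$N{\left(T,P \right)} = 64$
$S{\left(Y \right)} = -3 + 2 Y + i \sqrt{42}$ ($S{\left(Y \right)} = -3 + \left(\left(Y + i \sqrt{42}\right) + Y\right) = -3 + \left(2 Y + i \sqrt{42}\right) = -3 + 2 Y + i \sqrt{42}$)
$A = -3000$ ($A = 4 \left(- 25 \left(2 + 2 \cdot 14\right)\right) = 4 \left(- 25 \left(2 + 28\right)\right) = 4 \left(\left(-25\right) 30\right) = 4 \left(-750\right) = -3000$)
$A - S{\left(N{\left(9,7 \right)} \right)} = -3000 - \left(-3 + 2 \cdot 64 + i \sqrt{42}\right) = -3000 - \left(-3 + 128 + i \sqrt{42}\right) = -3000 - \left(125 + i \sqrt{42}\right) = -3125 - i \sqrt{42}$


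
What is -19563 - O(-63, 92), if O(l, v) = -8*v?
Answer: -18827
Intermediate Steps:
-19563 - O(-63, 92) = -19563 - (-8)*92 = -19563 - 1*(-736) = -19563 + 736 = -18827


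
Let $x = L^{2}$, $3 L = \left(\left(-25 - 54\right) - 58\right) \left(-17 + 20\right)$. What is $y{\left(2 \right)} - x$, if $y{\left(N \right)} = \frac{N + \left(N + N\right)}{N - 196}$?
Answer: $- \frac{1820596}{97} \approx -18769.0$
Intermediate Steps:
$L = -137$ ($L = \frac{\left(\left(-25 - 54\right) - 58\right) \left(-17 + 20\right)}{3} = \frac{\left(-79 - 58\right) 3}{3} = \frac{\left(-137\right) 3}{3} = \frac{1}{3} \left(-411\right) = -137$)
$y{\left(N \right)} = \frac{3 N}{-196 + N}$ ($y{\left(N \right)} = \frac{N + 2 N}{-196 + N} = \frac{3 N}{-196 + N}$)
$x = 18769$ ($x = \left(-137\right)^{2} = 18769$)
$y{\left(2 \right)} - x = 3 \cdot 2 \frac{1}{-196 + 2} - 18769 = 3 \cdot 2 \frac{1}{-194} - 18769 = 3 \cdot 2 \left(- \frac{1}{194}\right) - 18769 = - \frac{3}{97} - 18769 = - \frac{1820596}{97}$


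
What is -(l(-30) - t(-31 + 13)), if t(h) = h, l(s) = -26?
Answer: 8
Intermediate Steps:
-(l(-30) - t(-31 + 13)) = -(-26 - (-31 + 13)) = -(-26 - 1*(-18)) = -(-26 + 18) = -1*(-8) = 8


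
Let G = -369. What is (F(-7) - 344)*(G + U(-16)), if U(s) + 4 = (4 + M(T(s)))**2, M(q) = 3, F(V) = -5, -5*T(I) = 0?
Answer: 113076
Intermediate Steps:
T(I) = 0 (T(I) = -1/5*0 = 0)
U(s) = 45 (U(s) = -4 + (4 + 3)**2 = -4 + 7**2 = -4 + 49 = 45)
(F(-7) - 344)*(G + U(-16)) = (-5 - 344)*(-369 + 45) = -349*(-324) = 113076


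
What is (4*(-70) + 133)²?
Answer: 21609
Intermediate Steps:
(4*(-70) + 133)² = (-280 + 133)² = (-147)² = 21609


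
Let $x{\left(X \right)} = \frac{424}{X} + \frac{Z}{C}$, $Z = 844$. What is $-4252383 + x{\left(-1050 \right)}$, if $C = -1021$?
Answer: $- \frac{2279384257127}{536025} \approx -4.2524 \cdot 10^{6}$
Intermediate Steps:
$x{\left(X \right)} = - \frac{844}{1021} + \frac{424}{X}$ ($x{\left(X \right)} = \frac{424}{X} + \frac{844}{-1021} = \frac{424}{X} + 844 \left(- \frac{1}{1021}\right) = \frac{424}{X} - \frac{844}{1021} = - \frac{844}{1021} + \frac{424}{X}$)
$-4252383 + x{\left(-1050 \right)} = -4252383 - \left(\frac{844}{1021} - \frac{424}{-1050}\right) = -4252383 + \left(- \frac{844}{1021} + 424 \left(- \frac{1}{1050}\right)\right) = -4252383 - \frac{659552}{536025} = - \frac{2279384257127}{536025}$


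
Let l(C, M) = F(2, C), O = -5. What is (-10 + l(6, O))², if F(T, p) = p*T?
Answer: 4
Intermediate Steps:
F(T, p) = T*p
l(C, M) = 2*C
(-10 + l(6, O))² = (-10 + 2*6)² = (-10 + 12)² = 2² = 4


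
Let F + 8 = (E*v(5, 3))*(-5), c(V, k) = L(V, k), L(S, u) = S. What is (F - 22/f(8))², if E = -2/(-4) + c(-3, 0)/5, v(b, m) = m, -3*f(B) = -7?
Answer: 49729/196 ≈ 253.72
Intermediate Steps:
c(V, k) = V
f(B) = 7/3 (f(B) = -⅓*(-7) = 7/3)
E = -⅒ (E = -2/(-4) - 3/5 = -2*(-¼) - 3*⅕ = ½ - ⅗ = -⅒ ≈ -0.10000)
F = -13/2 (F = -8 - ⅒*3*(-5) = -8 - 3/10*(-5) = -8 + 3/2 = -13/2 ≈ -6.5000)
(F - 22/f(8))² = (-13/2 - 22/7/3)² = (-13/2 - 22*3/7)² = (-13/2 - 66/7)² = (-223/14)² = 49729/196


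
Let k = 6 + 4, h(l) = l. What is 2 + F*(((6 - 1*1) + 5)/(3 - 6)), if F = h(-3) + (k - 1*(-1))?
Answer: -74/3 ≈ -24.667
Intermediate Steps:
k = 10
F = 8 (F = -3 + (10 - 1*(-1)) = -3 + (10 + 1) = -3 + 11 = 8)
2 + F*(((6 - 1*1) + 5)/(3 - 6)) = 2 + 8*(((6 - 1*1) + 5)/(3 - 6)) = 2 + 8*(((6 - 1) + 5)/(-3)) = 2 + 8*((5 + 5)*(-⅓)) = 2 + 8*(10*(-⅓)) = 2 + 8*(-10/3) = 2 - 80/3 = -74/3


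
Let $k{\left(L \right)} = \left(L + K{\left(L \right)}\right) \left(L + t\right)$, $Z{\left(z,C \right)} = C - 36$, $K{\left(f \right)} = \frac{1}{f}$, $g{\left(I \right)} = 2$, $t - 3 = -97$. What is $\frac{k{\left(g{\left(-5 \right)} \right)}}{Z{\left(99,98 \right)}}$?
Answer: $- \frac{115}{31} \approx -3.7097$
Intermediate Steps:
$t = -94$ ($t = 3 - 97 = -94$)
$Z{\left(z,C \right)} = -36 + C$
$k{\left(L \right)} = \left(-94 + L\right) \left(L + \frac{1}{L}\right)$ ($k{\left(L \right)} = \left(L + \frac{1}{L}\right) \left(L - 94\right) = \left(L + \frac{1}{L}\right) \left(-94 + L\right) = \left(-94 + L\right) \left(L + \frac{1}{L}\right)$)
$\frac{k{\left(g{\left(-5 \right)} \right)}}{Z{\left(99,98 \right)}} = \frac{1 + 2^{2} - 188 - \frac{94}{2}}{-36 + 98} = \frac{1 + 4 - 188 - 47}{62} = \left(1 + 4 - 188 - 47\right) \frac{1}{62} = \left(-230\right) \frac{1}{62} = - \frac{115}{31}$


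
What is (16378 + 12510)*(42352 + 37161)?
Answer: 2296971544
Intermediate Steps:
(16378 + 12510)*(42352 + 37161) = 28888*79513 = 2296971544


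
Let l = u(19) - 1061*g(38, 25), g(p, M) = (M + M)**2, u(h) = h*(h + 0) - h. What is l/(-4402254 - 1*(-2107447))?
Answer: 2652158/2294807 ≈ 1.1557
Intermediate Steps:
u(h) = h**2 - h (u(h) = h*h - h = h**2 - h)
g(p, M) = 4*M**2 (g(p, M) = (2*M)**2 = 4*M**2)
l = -2652158 (l = 19*(-1 + 19) - 4244*25**2 = 19*18 - 4244*625 = 342 - 1061*2500 = 342 - 2652500 = -2652158)
l/(-4402254 - 1*(-2107447)) = -2652158/(-4402254 - 1*(-2107447)) = -2652158/(-4402254 + 2107447) = -2652158/(-2294807) = -2652158*(-1/2294807) = 2652158/2294807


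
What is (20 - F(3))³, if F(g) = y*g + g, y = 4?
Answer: 125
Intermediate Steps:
F(g) = 5*g (F(g) = 4*g + g = 5*g)
(20 - F(3))³ = (20 - 5*3)³ = (20 - 1*15)³ = (20 - 15)³ = 5³ = 125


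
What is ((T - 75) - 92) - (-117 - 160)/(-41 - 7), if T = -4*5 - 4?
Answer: -9445/48 ≈ -196.77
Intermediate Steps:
T = -24 (T = -20 - 4 = -24)
((T - 75) - 92) - (-117 - 160)/(-41 - 7) = ((-24 - 75) - 92) - (-117 - 160)/(-41 - 7) = (-99 - 92) - (-277)/(-48) = -191 - (-277)*(-1)/48 = -191 - 1*277/48 = -191 - 277/48 = -9445/48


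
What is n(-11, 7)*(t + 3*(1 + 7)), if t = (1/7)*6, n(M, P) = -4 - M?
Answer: 174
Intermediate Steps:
t = 6/7 (t = (1*(⅐))*6 = (⅐)*6 = 6/7 ≈ 0.85714)
n(-11, 7)*(t + 3*(1 + 7)) = (-4 - 1*(-11))*(6/7 + 3*(1 + 7)) = (-4 + 11)*(6/7 + 3*8) = 7*(6/7 + 24) = 7*(174/7) = 174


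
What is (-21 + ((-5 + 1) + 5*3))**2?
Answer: 100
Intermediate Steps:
(-21 + ((-5 + 1) + 5*3))**2 = (-21 + (-4 + 15))**2 = (-21 + 11)**2 = (-10)**2 = 100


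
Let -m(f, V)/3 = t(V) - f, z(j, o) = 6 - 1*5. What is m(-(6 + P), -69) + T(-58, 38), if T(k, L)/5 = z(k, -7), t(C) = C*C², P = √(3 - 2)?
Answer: 985511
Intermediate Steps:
z(j, o) = 1 (z(j, o) = 6 - 5 = 1)
P = 1 (P = √1 = 1)
t(C) = C³
T(k, L) = 5 (T(k, L) = 5*1 = 5)
m(f, V) = -3*V³ + 3*f (m(f, V) = -3*(V³ - f) = -3*V³ + 3*f)
m(-(6 + P), -69) + T(-58, 38) = (-3*(-69)³ + 3*(-(6 + 1))) + 5 = (-3*(-328509) + 3*(-1*7)) + 5 = (985527 + 3*(-7)) + 5 = (985527 - 21) + 5 = 985506 + 5 = 985511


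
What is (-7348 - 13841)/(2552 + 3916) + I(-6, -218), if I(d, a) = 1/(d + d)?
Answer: -776/231 ≈ -3.3593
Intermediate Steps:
I(d, a) = 1/(2*d)
(-7348 - 13841)/(2552 + 3916) + I(-6, -218) = (-7348 - 13841)/(2552 + 3916) + (½)/(-6) = -21189/6468 + (½)*(-⅙) = -21189*1/6468 - 1/12 = -1009/308 - 1/12 = -776/231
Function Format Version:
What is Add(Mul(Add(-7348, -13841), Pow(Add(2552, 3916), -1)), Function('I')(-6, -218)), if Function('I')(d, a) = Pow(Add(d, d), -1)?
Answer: Rational(-776, 231) ≈ -3.3593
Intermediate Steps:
Function('I')(d, a) = Mul(Rational(1, 2), Pow(d, -1)) (Function('I')(d, a) = Pow(Mul(2, d), -1) = Mul(Rational(1, 2), Pow(d, -1)))
Add(Mul(Add(-7348, -13841), Pow(Add(2552, 3916), -1)), Function('I')(-6, -218)) = Add(Mul(Add(-7348, -13841), Pow(Add(2552, 3916), -1)), Mul(Rational(1, 2), Pow(-6, -1))) = Add(Mul(-21189, Pow(6468, -1)), Mul(Rational(1, 2), Rational(-1, 6))) = Add(Mul(-21189, Rational(1, 6468)), Rational(-1, 12)) = Add(Rational(-1009, 308), Rational(-1, 12)) = Rational(-776, 231)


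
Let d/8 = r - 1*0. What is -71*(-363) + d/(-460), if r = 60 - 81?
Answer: 2963937/115 ≈ 25773.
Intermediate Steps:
r = -21
d = -168 (d = 8*(-21 - 1*0) = 8*(-21 + 0) = 8*(-21) = -168)
-71*(-363) + d/(-460) = -71*(-363) - 168/(-460) = 25773 - 168*(-1/460) = 25773 + 42/115 = 2963937/115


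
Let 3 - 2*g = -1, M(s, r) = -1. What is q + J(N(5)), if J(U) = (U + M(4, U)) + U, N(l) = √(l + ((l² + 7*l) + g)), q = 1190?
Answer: 1189 + 2*√67 ≈ 1205.4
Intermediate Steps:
g = 2 (g = 3/2 - ½*(-1) = 3/2 + ½ = 2)
N(l) = √(2 + l² + 8*l) (N(l) = √(l + ((l² + 7*l) + 2)) = √(l + (2 + l² + 7*l)) = √(2 + l² + 8*l))
J(U) = -1 + 2*U (J(U) = (U - 1) + U = (-1 + U) + U = -1 + 2*U)
q + J(N(5)) = 1190 + (-1 + 2*√(2 + 5² + 8*5)) = 1190 + (-1 + 2*√(2 + 25 + 40)) = 1190 + (-1 + 2*√67) = 1189 + 2*√67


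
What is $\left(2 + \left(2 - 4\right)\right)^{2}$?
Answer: $0$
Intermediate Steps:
$\left(2 + \left(2 - 4\right)\right)^{2} = \left(2 - 2\right)^{2} = 0^{2} = 0$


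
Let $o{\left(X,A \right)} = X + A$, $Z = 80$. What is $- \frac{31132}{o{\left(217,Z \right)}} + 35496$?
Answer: $\frac{10511180}{297} \approx 35391.0$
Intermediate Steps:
$o{\left(X,A \right)} = A + X$
$- \frac{31132}{o{\left(217,Z \right)}} + 35496 = - \frac{31132}{80 + 217} + 35496 = - \frac{31132}{297} + 35496 = \frac{10511180}{297}$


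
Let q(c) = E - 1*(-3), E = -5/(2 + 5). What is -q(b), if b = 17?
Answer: -16/7 ≈ -2.2857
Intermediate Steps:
E = -5/7 ≈ -0.71429
q(c) = 16/7 (q(c) = -5/7 - 1*(-3) = -5/7 + 3 = 16/7)
-q(b) = -1*16/7 = -16/7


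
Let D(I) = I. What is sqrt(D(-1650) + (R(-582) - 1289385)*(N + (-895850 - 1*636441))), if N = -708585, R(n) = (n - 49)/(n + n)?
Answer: sqrt(244673105342901411)/291 ≈ 1.6998e+6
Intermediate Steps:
R(n) = (-49 + n)/(2*n) (R(n) = (-49 + n)/((2*n)) = (-49 + n)*(1/(2*n)) = (-49 + n)/(2*n))
sqrt(D(-1650) + (R(-582) - 1289385)*(N + (-895850 - 1*636441))) = sqrt(-1650 + ((1/2)*(-49 - 582)/(-582) - 1289385)*(-708585 + (-895850 - 1*636441))) = sqrt(-1650 + ((1/2)*(-1/582)*(-631) - 1289385)*(-708585 + (-895850 - 636441))) = sqrt(-1650 + (631/1164 - 1289385)*(-708585 - 1532291)) = sqrt(-1650 - 1500843509/1164*(-2240876)) = sqrt(-1650 + 840801049768471/291) = sqrt(840801049288321/291) = sqrt(244673105342901411)/291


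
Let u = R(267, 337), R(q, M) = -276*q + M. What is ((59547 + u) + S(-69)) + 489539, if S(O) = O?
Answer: 475662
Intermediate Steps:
R(q, M) = M - 276*q
u = -73355 (u = 337 - 276*267 = 337 - 73692 = -73355)
((59547 + u) + S(-69)) + 489539 = ((59547 - 73355) - 69) + 489539 = (-13808 - 69) + 489539 = -13877 + 489539 = 475662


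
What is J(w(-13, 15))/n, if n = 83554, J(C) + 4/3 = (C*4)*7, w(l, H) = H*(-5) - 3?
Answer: -3278/125331 ≈ -0.026155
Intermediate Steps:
w(l, H) = -3 - 5*H (w(l, H) = -5*H - 3 = -3 - 5*H)
J(C) = -4/3 + 28*C (J(C) = -4/3 + (C*4)*7 = -4/3 + (4*C)*7 = -4/3 + 28*C)
J(w(-13, 15))/n = (-4/3 + 28*(-3 - 5*15))/83554 = (-4/3 + 28*(-3 - 75))*(1/83554) = (-4/3 + 28*(-78))*(1/83554) = (-4/3 - 2184)*(1/83554) = -6556/3*1/83554 = -3278/125331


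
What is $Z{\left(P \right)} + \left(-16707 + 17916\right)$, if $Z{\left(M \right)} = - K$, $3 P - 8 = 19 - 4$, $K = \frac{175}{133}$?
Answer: $\frac{22946}{19} \approx 1207.7$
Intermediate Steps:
$K = \frac{25}{19}$ ($K = 175 \cdot \frac{1}{133} = \frac{25}{19} \approx 1.3158$)
$P = \frac{23}{3}$ ($P = \frac{8}{3} + \frac{19 - 4}{3} = \frac{8}{3} + \frac{1}{3} \cdot 15 = \frac{8}{3} + 5 = \frac{23}{3} \approx 7.6667$)
$Z{\left(M \right)} = - \frac{25}{19}$ ($Z{\left(M \right)} = \left(-1\right) \frac{25}{19} = - \frac{25}{19}$)
$Z{\left(P \right)} + \left(-16707 + 17916\right) = - \frac{25}{19} + \left(-16707 + 17916\right) = - \frac{25}{19} + 1209 = \frac{22946}{19}$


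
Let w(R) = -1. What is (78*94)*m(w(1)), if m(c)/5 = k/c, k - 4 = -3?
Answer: -36660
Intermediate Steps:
k = 1 (k = 4 - 3 = 1)
m(c) = 5/c (m(c) = 5*(1/c) = 5/c)
(78*94)*m(w(1)) = (78*94)*(5/(-1)) = 7332*(5*(-1)) = 7332*(-5) = -36660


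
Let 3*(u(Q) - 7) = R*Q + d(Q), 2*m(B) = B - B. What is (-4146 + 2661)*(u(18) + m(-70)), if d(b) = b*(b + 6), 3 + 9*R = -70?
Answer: -151965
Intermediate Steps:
m(B) = 0 (m(B) = (B - B)/2 = (½)*0 = 0)
R = -73/9 (R = -⅓ + (⅑)*(-70) = -⅓ - 70/9 = -73/9 ≈ -8.1111)
d(b) = b*(6 + b)
u(Q) = 7 - 73*Q/27 + Q*(6 + Q)/3 (u(Q) = 7 + (-73*Q/9 + Q*(6 + Q))/3 = 7 + (-73*Q/27 + Q*(6 + Q)/3) = 7 - 73*Q/27 + Q*(6 + Q)/3)
(-4146 + 2661)*(u(18) + m(-70)) = (-4146 + 2661)*((7 - 19/27*18 + (⅓)*18²) + 0) = -1485*((7 - 38/3 + (⅓)*324) + 0) = -1485*((7 - 38/3 + 108) + 0) = -1485*(307/3 + 0) = -1485*307/3 = -151965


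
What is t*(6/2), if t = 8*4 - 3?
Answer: 87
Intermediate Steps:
t = 29 (t = 32 - 3 = 29)
t*(6/2) = 29*(6/2) = 29*(6*(½)) = 29*3 = 87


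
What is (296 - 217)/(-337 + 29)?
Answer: -79/308 ≈ -0.25649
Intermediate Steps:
(296 - 217)/(-337 + 29) = 79/(-308) = 79*(-1/308) = -79/308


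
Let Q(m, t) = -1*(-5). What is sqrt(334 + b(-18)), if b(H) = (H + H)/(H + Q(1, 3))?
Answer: sqrt(56914)/13 ≈ 18.351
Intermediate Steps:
Q(m, t) = 5
b(H) = 2*H/(5 + H) (b(H) = (H + H)/(H + 5) = (2*H)/(5 + H) = 2*H/(5 + H))
sqrt(334 + b(-18)) = sqrt(334 + 2*(-18)/(5 - 18)) = sqrt(334 + 2*(-18)/(-13)) = sqrt(334 + 2*(-18)*(-1/13)) = sqrt(334 + 36/13) = sqrt(4378/13) = sqrt(56914)/13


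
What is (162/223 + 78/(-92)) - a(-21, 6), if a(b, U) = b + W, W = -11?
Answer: 327011/10258 ≈ 31.879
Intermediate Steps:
a(b, U) = -11 + b (a(b, U) = b - 11 = -11 + b)
(162/223 + 78/(-92)) - a(-21, 6) = (162/223 + 78/(-92)) - (-11 - 21) = (162*(1/223) + 78*(-1/92)) - 1*(-32) = (162/223 - 39/46) + 32 = -1245/10258 + 32 = 327011/10258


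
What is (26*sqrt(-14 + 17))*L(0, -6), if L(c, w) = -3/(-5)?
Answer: 78*sqrt(3)/5 ≈ 27.020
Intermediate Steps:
L(c, w) = 3/5 (L(c, w) = -3*(-1/5) = 3/5)
(26*sqrt(-14 + 17))*L(0, -6) = (26*sqrt(-14 + 17))*(3/5) = (26*sqrt(3))*(3/5) = 78*sqrt(3)/5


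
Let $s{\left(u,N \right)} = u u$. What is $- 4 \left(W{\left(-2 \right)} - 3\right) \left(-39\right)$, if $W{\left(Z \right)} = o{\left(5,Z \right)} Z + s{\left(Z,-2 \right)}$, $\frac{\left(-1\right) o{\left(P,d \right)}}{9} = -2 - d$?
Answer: $156$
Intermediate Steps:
$s{\left(u,N \right)} = u^{2}$
$o{\left(P,d \right)} = 18 + 9 d$ ($o{\left(P,d \right)} = - 9 \left(-2 - d\right) = 18 + 9 d$)
$W{\left(Z \right)} = Z^{2} + Z \left(18 + 9 Z\right)$ ($W{\left(Z \right)} = \left(18 + 9 Z\right) Z + Z^{2} = Z \left(18 + 9 Z\right) + Z^{2} = Z^{2} + Z \left(18 + 9 Z\right)$)
$- 4 \left(W{\left(-2 \right)} - 3\right) \left(-39\right) = - 4 \left(2 \left(-2\right) \left(9 + 5 \left(-2\right)\right) - 3\right) \left(-39\right) = - 4 \left(2 \left(-2\right) \left(9 - 10\right) - 3\right) \left(-39\right) = - 4 \left(2 \left(-2\right) \left(-1\right) - 3\right) \left(-39\right) = - 4 \left(4 - 3\right) \left(-39\right) = \left(-4\right) 1 \left(-39\right) = \left(-4\right) \left(-39\right) = 156$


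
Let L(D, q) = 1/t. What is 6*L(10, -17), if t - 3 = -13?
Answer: -⅗ ≈ -0.60000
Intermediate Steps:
t = -10 (t = 3 - 13 = -10)
L(D, q) = -⅒ (L(D, q) = 1/(-10) = -⅒)
6*L(10, -17) = 6*(-⅒) = -⅗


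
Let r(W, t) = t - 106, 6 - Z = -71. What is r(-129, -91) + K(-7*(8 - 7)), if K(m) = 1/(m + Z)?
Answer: -13789/70 ≈ -196.99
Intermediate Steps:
Z = 77 (Z = 6 - 1*(-71) = 6 + 71 = 77)
r(W, t) = -106 + t
K(m) = 1/(77 + m) (K(m) = 1/(m + 77) = 1/(77 + m))
r(-129, -91) + K(-7*(8 - 7)) = (-106 - 91) + 1/(77 - 7*(8 - 7)) = -197 + 1/(77 - 7*1) = -197 + 1/(77 - 7) = -197 + 1/70 = -13789/70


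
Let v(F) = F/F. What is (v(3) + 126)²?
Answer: 16129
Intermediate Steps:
v(F) = 1
(v(3) + 126)² = (1 + 126)² = 127² = 16129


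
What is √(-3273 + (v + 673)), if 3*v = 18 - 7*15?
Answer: I*√2629 ≈ 51.274*I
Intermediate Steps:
v = -29 (v = (18 - 7*15)/3 = (18 - 105)/3 = (⅓)*(-87) = -29)
√(-3273 + (v + 673)) = √(-3273 + (-29 + 673)) = √(-3273 + 644) = √(-2629) = I*√2629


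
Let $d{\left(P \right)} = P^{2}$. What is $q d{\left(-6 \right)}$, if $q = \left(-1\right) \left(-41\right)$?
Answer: $1476$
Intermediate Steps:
$q = 41$
$q d{\left(-6 \right)} = 41 \left(-6\right)^{2} = 41 \cdot 36 = 1476$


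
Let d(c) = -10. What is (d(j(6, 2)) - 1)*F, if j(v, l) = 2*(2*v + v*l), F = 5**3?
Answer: -1375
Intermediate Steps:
F = 125
j(v, l) = 4*v + 2*l*v (j(v, l) = 2*(2*v + l*v) = 4*v + 2*l*v)
(d(j(6, 2)) - 1)*F = (-10 - 1)*125 = -11*125 = -1375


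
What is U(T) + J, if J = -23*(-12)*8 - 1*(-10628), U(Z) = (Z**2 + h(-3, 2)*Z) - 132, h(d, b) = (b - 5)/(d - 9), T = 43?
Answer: 58255/4 ≈ 14564.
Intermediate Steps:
h(d, b) = (-5 + b)/(-9 + d)
U(Z) = -132 + Z**2 + Z/4 (U(Z) = (Z**2 + ((-5 + 2)/(-9 - 3))*Z) - 132 = (Z**2 + (-3/(-12))*Z) - 132 = (Z**2 + (-1/12*(-3))*Z) - 132 = (Z**2 + Z/4) - 132 = -132 + Z**2 + Z/4)
J = 12836 (J = 276*8 + 10628 = 2208 + 10628 = 12836)
U(T) + J = (-132 + 43**2 + (1/4)*43) + 12836 = (-132 + 1849 + 43/4) + 12836 = 6911/4 + 12836 = 58255/4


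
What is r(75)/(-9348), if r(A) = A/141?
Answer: -25/439356 ≈ -5.6901e-5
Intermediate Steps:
r(A) = A/141 (r(A) = A*(1/141) = A/141)
r(75)/(-9348) = ((1/141)*75)/(-9348) = (25/47)*(-1/9348) = -25/439356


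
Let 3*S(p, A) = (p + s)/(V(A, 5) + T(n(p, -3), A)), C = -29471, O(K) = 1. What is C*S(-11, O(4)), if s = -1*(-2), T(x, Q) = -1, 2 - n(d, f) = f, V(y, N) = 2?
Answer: 88413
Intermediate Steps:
n(d, f) = 2 - f
s = 2
S(p, A) = ⅔ + p/3 (S(p, A) = ((p + 2)/(2 - 1))/3 = ((2 + p)/1)/3 = ((2 + p)*1)/3 = (2 + p)/3 = ⅔ + p/3)
C*S(-11, O(4)) = -29471*(⅔ + (⅓)*(-11)) = -29471*(⅔ - 11/3) = -29471*(-3) = 88413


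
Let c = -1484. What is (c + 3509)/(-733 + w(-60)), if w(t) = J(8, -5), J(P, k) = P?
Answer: -81/29 ≈ -2.7931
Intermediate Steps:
w(t) = 8
(c + 3509)/(-733 + w(-60)) = (-1484 + 3509)/(-733 + 8) = 2025/(-725) = 2025*(-1/725) = -81/29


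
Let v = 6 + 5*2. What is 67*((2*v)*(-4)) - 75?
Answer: -8651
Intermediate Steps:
v = 16 (v = 6 + 10 = 16)
67*((2*v)*(-4)) - 75 = 67*((2*16)*(-4)) - 75 = 67*(32*(-4)) - 75 = 67*(-128) - 75 = -8576 - 75 = -8651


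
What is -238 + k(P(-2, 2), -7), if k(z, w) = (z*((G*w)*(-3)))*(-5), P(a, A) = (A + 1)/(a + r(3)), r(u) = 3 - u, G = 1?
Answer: -161/2 ≈ -80.500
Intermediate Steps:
P(a, A) = (1 + A)/a (P(a, A) = (A + 1)/(a + (3 - 1*3)) = (1 + A)/(a + (3 - 3)) = (1 + A)/(a + 0) = (1 + A)/a)
k(z, w) = 15*w*z (k(z, w) = (z*((1*w)*(-3)))*(-5) = (z*(w*(-3)))*(-5) = (z*(-3*w))*(-5) = -3*w*z*(-5) = 15*w*z)
-238 + k(P(-2, 2), -7) = -238 + 15*(-7)*((1 + 2)/(-2)) = -238 + 15*(-7)*(-1/2*3) = -238 + 15*(-7)*(-3/2) = -238 + 315/2 = -161/2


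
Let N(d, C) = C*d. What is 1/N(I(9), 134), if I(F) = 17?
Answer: 1/2278 ≈ 0.00043898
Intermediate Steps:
1/N(I(9), 134) = 1/(134*17) = 1/2278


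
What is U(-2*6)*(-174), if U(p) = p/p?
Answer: -174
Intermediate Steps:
U(p) = 1
U(-2*6)*(-174) = 1*(-174) = -174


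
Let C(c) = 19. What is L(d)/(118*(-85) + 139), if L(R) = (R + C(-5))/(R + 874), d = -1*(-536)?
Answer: -37/929754 ≈ -3.9795e-5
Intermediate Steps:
d = 536
L(R) = (19 + R)/(874 + R) (L(R) = (R + 19)/(R + 874) = (19 + R)/(874 + R))
L(d)/(118*(-85) + 139) = ((19 + 536)/(874 + 536))/(118*(-85) + 139) = (555/1410)/(-10030 + 139) = ((1/1410)*555)/(-9891) = (37/94)*(-1/9891) = -37/929754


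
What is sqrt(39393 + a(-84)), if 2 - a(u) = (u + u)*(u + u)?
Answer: sqrt(11171) ≈ 105.69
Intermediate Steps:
a(u) = 2 - 4*u**2 (a(u) = 2 - (u + u)*(u + u) = 2 - 2*u*2*u = 2 - 4*u**2)
sqrt(39393 + a(-84)) = sqrt(39393 + (2 - 4*(-84)**2)) = sqrt(39393 + (2 - 4*7056)) = sqrt(39393 + (2 - 28224)) = sqrt(39393 - 28222) = sqrt(11171)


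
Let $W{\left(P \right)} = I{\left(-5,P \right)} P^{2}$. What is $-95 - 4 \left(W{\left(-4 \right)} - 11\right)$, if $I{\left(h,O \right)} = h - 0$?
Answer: $269$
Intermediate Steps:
$I{\left(h,O \right)} = h$ ($I{\left(h,O \right)} = h + 0 = h$)
$W{\left(P \right)} = - 5 P^{2}$
$-95 - 4 \left(W{\left(-4 \right)} - 11\right) = -95 - 4 \left(- 5 \left(-4\right)^{2} - 11\right) = -95 - 4 \left(\left(-5\right) 16 - 11\right) = -95 - 4 \left(-80 - 11\right) = -95 - 4 \left(-91\right) = -95 - -364 = -95 + 364 = 269$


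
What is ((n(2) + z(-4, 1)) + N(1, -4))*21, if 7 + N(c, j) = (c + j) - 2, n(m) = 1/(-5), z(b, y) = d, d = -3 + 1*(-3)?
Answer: -1911/5 ≈ -382.20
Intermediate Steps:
d = -6 (d = -3 - 3 = -6)
z(b, y) = -6
n(m) = -⅕
N(c, j) = -9 + c + j (N(c, j) = -7 + ((c + j) - 2) = -7 + (-2 + c + j) = -9 + c + j)
((n(2) + z(-4, 1)) + N(1, -4))*21 = ((-⅕ - 6) + (-9 + 1 - 4))*21 = (-31/5 - 12)*21 = -91/5*21 = -1911/5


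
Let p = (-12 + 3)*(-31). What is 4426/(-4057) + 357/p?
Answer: 71165/377301 ≈ 0.18862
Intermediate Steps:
p = 279 (p = -9*(-31) = 279)
4426/(-4057) + 357/p = 4426/(-4057) + 357/279 = 4426*(-1/4057) + 357*(1/279) = -4426/4057 + 119/93 = 71165/377301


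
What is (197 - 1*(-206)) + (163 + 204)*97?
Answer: 36002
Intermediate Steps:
(197 - 1*(-206)) + (163 + 204)*97 = (197 + 206) + 367*97 = 403 + 35599 = 36002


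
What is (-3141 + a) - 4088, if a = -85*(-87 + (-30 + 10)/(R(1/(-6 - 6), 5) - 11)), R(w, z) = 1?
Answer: -4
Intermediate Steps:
a = 7225 (a = -85*(-87 + (-30 + 10)/(1 - 11)) = -85*(-87 - 20/(-10)) = -85*(-87 - 20*(-⅒)) = -85*(-87 + 2) = -85*(-85) = 7225)
(-3141 + a) - 4088 = (-3141 + 7225) - 4088 = 4084 - 4088 = -4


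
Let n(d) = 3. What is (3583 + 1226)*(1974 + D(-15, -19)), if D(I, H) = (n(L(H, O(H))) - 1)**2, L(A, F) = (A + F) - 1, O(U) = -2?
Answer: 9512202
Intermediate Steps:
L(A, F) = -1 + A + F
D(I, H) = 4 (D(I, H) = (3 - 1)**2 = 2**2 = 4)
(3583 + 1226)*(1974 + D(-15, -19)) = (3583 + 1226)*(1974 + 4) = 4809*1978 = 9512202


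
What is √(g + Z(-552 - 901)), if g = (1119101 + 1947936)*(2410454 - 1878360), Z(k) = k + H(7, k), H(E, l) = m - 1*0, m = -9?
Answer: 12*√11332999889 ≈ 1.2775e+6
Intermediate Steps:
H(E, l) = -9 (H(E, l) = -9 - 1*0 = -9 + 0 = -9)
Z(k) = -9 + k (Z(k) = k - 9 = -9 + k)
g = 1631951985478 (g = 3067037*532094 = 1631951985478)
√(g + Z(-552 - 901)) = √(1631951985478 + (-9 + (-552 - 901))) = √(1631951985478 + (-9 - 1453)) = √(1631951985478 - 1462) = √1631951984016 = 12*√11332999889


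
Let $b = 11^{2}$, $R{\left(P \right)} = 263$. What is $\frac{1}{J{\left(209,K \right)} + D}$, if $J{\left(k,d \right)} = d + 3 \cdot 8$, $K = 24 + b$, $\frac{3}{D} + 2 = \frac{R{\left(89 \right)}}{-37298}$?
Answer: $\frac{24953}{4179759} \approx 0.00597$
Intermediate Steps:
$b = 121$
$D = - \frac{37298}{24953}$ ($D = \frac{3}{-2 + \frac{263}{-37298}} = \frac{3}{-2 + 263 \left(- \frac{1}{37298}\right)} = \frac{3}{-2 - \frac{263}{37298}} = \frac{3}{- \frac{74859}{37298}} = 3 \left(- \frac{37298}{74859}\right) = - \frac{37298}{24953} \approx -1.4947$)
$K = 145$ ($K = 24 + 121 = 145$)
$J{\left(k,d \right)} = 24 + d$ ($J{\left(k,d \right)} = d + 24 = 24 + d$)
$\frac{1}{J{\left(209,K \right)} + D} = \frac{1}{\left(24 + 145\right) - \frac{37298}{24953}} = \frac{1}{169 - \frac{37298}{24953}} = \frac{1}{\frac{4179759}{24953}} = \frac{24953}{4179759}$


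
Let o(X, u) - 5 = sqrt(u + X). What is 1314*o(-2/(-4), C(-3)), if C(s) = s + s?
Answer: 6570 + 657*I*sqrt(22) ≈ 6570.0 + 3081.6*I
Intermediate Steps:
C(s) = 2*s
o(X, u) = 5 + sqrt(X + u) (o(X, u) = 5 + sqrt(u + X) = 5 + sqrt(X + u))
1314*o(-2/(-4), C(-3)) = 1314*(5 + sqrt(-2/(-4) + 2*(-3))) = 1314*(5 + sqrt(-2*(-1/4) - 6)) = 1314*(5 + sqrt(1/2 - 6)) = 1314*(5 + sqrt(-11/2)) = 1314*(5 + I*sqrt(22)/2) = 6570 + 657*I*sqrt(22)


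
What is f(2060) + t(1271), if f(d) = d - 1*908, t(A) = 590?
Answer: 1742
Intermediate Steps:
f(d) = -908 + d (f(d) = d - 908 = -908 + d)
f(2060) + t(1271) = (-908 + 2060) + 590 = 1152 + 590 = 1742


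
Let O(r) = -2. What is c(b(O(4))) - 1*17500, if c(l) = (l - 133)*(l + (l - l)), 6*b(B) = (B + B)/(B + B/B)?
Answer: -158294/9 ≈ -17588.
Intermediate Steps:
b(B) = B/(3*(1 + B)) (b(B) = ((B + B)/(B + B/B))/6 = ((2*B)/(B + 1))/6 = ((2*B)/(1 + B))/6 = (2*B/(1 + B))/6 = B/(3*(1 + B)))
c(l) = l*(-133 + l) (c(l) = (-133 + l)*(l + 0) = (-133 + l)*l = l*(-133 + l))
c(b(O(4))) - 1*17500 = ((1/3)*(-2)/(1 - 2))*(-133 + (1/3)*(-2)/(1 - 2)) - 1*17500 = ((1/3)*(-2)/(-1))*(-133 + (1/3)*(-2)/(-1)) - 17500 = ((1/3)*(-2)*(-1))*(-133 + (1/3)*(-2)*(-1)) - 17500 = 2*(-133 + 2/3)/3 - 17500 = (2/3)*(-397/3) - 17500 = -794/9 - 17500 = -158294/9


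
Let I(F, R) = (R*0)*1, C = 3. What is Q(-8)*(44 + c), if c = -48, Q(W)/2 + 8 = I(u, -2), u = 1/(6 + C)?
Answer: 64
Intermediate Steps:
u = 1/9 (u = 1/(6 + 3) = 1/9 ≈ 0.11111)
I(F, R) = 0 (I(F, R) = 0*1 = 0)
Q(W) = -16 (Q(W) = -16 + 2*0 = -16 + 0 = -16)
Q(-8)*(44 + c) = -16*(44 - 48) = -16*(-4) = 64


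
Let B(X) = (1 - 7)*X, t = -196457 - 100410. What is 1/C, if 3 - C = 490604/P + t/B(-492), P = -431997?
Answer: 425085048/44506560613 ≈ 0.0095511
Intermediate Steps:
t = -296867
B(X) = -6*X
C = 44506560613/425085048 (C = 3 - (490604/(-431997) - 296867/((-6*(-492)))) = 3 - (490604*(-1/431997) - 296867/2952) = 3 - (-490604/431997 - 296867*1/2952) = 3 - (-490604/431997 - 296867/2952) = 3 - 1*(-43231305469/425085048) = 3 + 43231305469/425085048 = 44506560613/425085048 ≈ 104.70)
1/C = 1/(44506560613/425085048) = 425085048/44506560613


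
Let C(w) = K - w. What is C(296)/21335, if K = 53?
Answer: -243/21335 ≈ -0.011390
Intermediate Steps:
C(w) = 53 - w
C(296)/21335 = (53 - 1*296)/21335 = (53 - 296)*(1/21335) = -243*1/21335 = -243/21335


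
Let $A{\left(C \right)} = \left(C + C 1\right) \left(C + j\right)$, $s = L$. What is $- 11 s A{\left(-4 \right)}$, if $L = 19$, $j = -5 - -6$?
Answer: $-5016$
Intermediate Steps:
$j = 1$ ($j = -5 + 6 = 1$)
$s = 19$
$A{\left(C \right)} = 2 C \left(1 + C\right)$ ($A{\left(C \right)} = \left(C + C 1\right) \left(C + 1\right) = \left(C + C\right) \left(1 + C\right) = 2 C \left(1 + C\right)$)
$- 11 s A{\left(-4 \right)} = \left(-11\right) 19 \cdot 2 \left(-4\right) \left(1 - 4\right) = - 209 \cdot 2 \left(-4\right) \left(-3\right) = \left(-209\right) 24 = -5016$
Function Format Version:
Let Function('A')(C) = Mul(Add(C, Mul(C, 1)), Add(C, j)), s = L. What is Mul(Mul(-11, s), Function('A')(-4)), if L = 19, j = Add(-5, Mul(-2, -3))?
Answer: -5016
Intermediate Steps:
j = 1 (j = Add(-5, 6) = 1)
s = 19
Function('A')(C) = Mul(2, C, Add(1, C)) (Function('A')(C) = Mul(Add(C, Mul(C, 1)), Add(C, 1)) = Mul(Add(C, C), Add(1, C)) = Mul(Mul(2, C), Add(1, C)) = Mul(2, C, Add(1, C)))
Mul(Mul(-11, s), Function('A')(-4)) = Mul(Mul(-11, 19), Mul(2, -4, Add(1, -4))) = Mul(-209, Mul(2, -4, -3)) = Mul(-209, 24) = -5016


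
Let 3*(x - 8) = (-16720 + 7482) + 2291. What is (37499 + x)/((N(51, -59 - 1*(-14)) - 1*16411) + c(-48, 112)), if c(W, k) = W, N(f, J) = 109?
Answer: -52787/24525 ≈ -2.1524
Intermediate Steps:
x = -6923/3 (x = 8 + ((-16720 + 7482) + 2291)/3 = 8 + (-9238 + 2291)/3 = 8 + (1/3)*(-6947) = 8 - 6947/3 = -6923/3 ≈ -2307.7)
(37499 + x)/((N(51, -59 - 1*(-14)) - 1*16411) + c(-48, 112)) = (37499 - 6923/3)/((109 - 1*16411) - 48) = 105574/(3*((109 - 16411) - 48)) = 105574/(3*(-16302 - 48)) = (105574/3)/(-16350) = (105574/3)*(-1/16350) = -52787/24525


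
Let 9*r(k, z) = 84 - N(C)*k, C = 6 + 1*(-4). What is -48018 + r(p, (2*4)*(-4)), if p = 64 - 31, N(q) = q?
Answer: -48016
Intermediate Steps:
C = 2 (C = 6 - 4 = 2)
p = 33
r(k, z) = 28/3 - 2*k/9 (r(k, z) = (84 - 2*k)/9 = 28/3 - 2*k/9)
-48018 + r(p, (2*4)*(-4)) = -48018 + (28/3 - 2/9*33) = -48018 + (28/3 - 22/3) = -48018 + 2 = -48016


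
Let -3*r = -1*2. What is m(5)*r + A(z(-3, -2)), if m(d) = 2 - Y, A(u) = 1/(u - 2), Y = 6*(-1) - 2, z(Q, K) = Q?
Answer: 97/15 ≈ 6.4667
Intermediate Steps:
Y = -8 (Y = -6 - 2 = -8)
A(u) = 1/(-2 + u)
m(d) = 10 (m(d) = 2 - 1*(-8) = 2 + 8 = 10)
r = ⅔ (r = -(-1)*2/3 = -⅓*(-2) = ⅔ ≈ 0.66667)
m(5)*r + A(z(-3, -2)) = 10*(⅔) + 1/(-2 - 3) = 20/3 + 1/(-5) = 20/3 - ⅕ = 97/15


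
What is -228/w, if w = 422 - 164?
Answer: -38/43 ≈ -0.88372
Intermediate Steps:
w = 258
-228/w = -228/258 = -228*1/258 = -38/43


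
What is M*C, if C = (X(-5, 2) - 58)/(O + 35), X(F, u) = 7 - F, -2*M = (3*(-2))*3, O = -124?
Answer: 414/89 ≈ 4.6517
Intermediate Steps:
M = 9 (M = -3*(-2)*3/2 = -(-3)*3 = -½*(-18) = 9)
C = 46/89 (C = ((7 - 1*(-5)) - 58)/(-124 + 35) = ((7 + 5) - 58)/(-89) = (12 - 58)*(-1/89) = -46*(-1/89) = 46/89 ≈ 0.51685)
M*C = 9*(46/89) = 414/89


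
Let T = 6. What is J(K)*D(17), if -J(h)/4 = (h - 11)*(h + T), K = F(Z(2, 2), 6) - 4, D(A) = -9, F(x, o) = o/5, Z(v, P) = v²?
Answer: -39744/25 ≈ -1589.8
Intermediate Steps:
F(x, o) = o/5 (F(x, o) = o*(⅕) = o/5)
K = -14/5 (K = (⅕)*6 - 4 = 6/5 - 4 = -14/5 ≈ -2.8000)
J(h) = -4*(-11 + h)*(6 + h) (J(h) = -4*(h - 11)*(h + 6) = -4*(-11 + h)*(6 + h))
J(K)*D(17) = (264 - 4*(-14/5)² + 20*(-14/5))*(-9) = (264 - 4*196/25 - 56)*(-9) = (264 - 784/25 - 56)*(-9) = (4416/25)*(-9) = -39744/25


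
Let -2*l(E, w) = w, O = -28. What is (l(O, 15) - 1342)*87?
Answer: -234813/2 ≈ -1.1741e+5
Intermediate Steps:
l(E, w) = -w/2
(l(O, 15) - 1342)*87 = (-1/2*15 - 1342)*87 = (-15/2 - 1342)*87 = -2699/2*87 = -234813/2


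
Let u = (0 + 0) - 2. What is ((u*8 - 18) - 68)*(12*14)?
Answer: -17136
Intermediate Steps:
u = -2 (u = 0 - 2 = -2)
((u*8 - 18) - 68)*(12*14) = ((-2*8 - 18) - 68)*(12*14) = ((-16 - 18) - 68)*168 = (-34 - 68)*168 = -102*168 = -17136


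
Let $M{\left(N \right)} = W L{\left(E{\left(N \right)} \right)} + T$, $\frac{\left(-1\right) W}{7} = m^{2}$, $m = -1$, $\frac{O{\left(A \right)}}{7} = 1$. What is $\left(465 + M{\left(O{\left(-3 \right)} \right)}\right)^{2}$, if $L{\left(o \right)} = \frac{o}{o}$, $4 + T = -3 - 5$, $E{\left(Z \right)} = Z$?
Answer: $198916$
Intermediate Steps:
$O{\left(A \right)} = 7$ ($O{\left(A \right)} = 7 \cdot 1 = 7$)
$T = -12$ ($T = -4 - 8 = -12$)
$L{\left(o \right)} = 1$
$W = -7$ ($W = - 7 \left(-1\right)^{2} = \left(-7\right) 1 = -7$)
$M{\left(N \right)} = -19$ ($M{\left(N \right)} = \left(-7\right) 1 - 12 = -7 - 12 = -19$)
$\left(465 + M{\left(O{\left(-3 \right)} \right)}\right)^{2} = \left(465 - 19\right)^{2} = 446^{2} = 198916$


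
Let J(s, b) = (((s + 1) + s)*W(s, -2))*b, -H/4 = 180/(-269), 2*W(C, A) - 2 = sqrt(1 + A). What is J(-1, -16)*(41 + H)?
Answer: 187984/269 + 93992*I/269 ≈ 698.83 + 349.41*I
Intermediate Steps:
W(C, A) = 1 + sqrt(1 + A)/2
H = 720/269 (H = -720/(-269) = -720*(-1)/269 = -4*(-180/269) = 720/269 ≈ 2.6766)
J(s, b) = b*(1 + I/2)*(1 + 2*s) (J(s, b) = (((s + 1) + s)*(1 + sqrt(1 - 2)/2))*b = (((1 + s) + s)*(1 + sqrt(-1)/2))*b = ((1 + 2*s)*(1 + I/2))*b = ((1 + I/2)*(1 + 2*s))*b = b*(1 + I/2)*(1 + 2*s))
J(-1, -16)*(41 + H) = ((1/2)*(-16)*(1 + 2*(-1))*(2 + I))*(41 + 720/269) = ((1/2)*(-16)*(1 - 2)*(2 + I))*(11749/269) = ((1/2)*(-16)*(-1)*(2 + I))*(11749/269) = (16 + 8*I)*(11749/269) = 187984/269 + 93992*I/269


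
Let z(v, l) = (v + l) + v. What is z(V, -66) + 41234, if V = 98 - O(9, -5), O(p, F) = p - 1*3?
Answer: 41352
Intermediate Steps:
O(p, F) = -3 + p (O(p, F) = p - 3 = -3 + p)
V = 92 (V = 98 - (-3 + 9) = 98 - 1*6 = 98 - 6 = 92)
z(v, l) = l + 2*v (z(v, l) = (l + v) + v = l + 2*v)
z(V, -66) + 41234 = (-66 + 2*92) + 41234 = (-66 + 184) + 41234 = 118 + 41234 = 41352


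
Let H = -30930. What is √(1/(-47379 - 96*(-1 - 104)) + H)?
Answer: I*√43030292390229/37299 ≈ 175.87*I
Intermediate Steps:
√(1/(-47379 - 96*(-1 - 104)) + H) = √(1/(-47379 - 96*(-1 - 104)) - 30930) = √(1/(-47379 - 96*(-105)) - 30930) = √(1/(-47379 + 10080) - 30930) = √(1/(-37299) - 30930) = √(-1/37299 - 30930) = √(-1153658071/37299) = I*√43030292390229/37299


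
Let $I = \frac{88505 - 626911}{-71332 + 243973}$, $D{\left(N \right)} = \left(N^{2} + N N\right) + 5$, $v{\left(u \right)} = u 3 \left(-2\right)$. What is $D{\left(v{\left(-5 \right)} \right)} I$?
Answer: $- \frac{971822830}{172641} \approx -5629.2$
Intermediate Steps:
$v{\left(u \right)} = - 6 u$ ($v{\left(u \right)} = 3 u \left(-2\right) = - 6 u$)
$D{\left(N \right)} = 5 + 2 N^{2}$ ($D{\left(N \right)} = \left(N^{2} + N^{2}\right) + 5 = 2 N^{2} + 5 = 5 + 2 N^{2}$)
$I = - \frac{538406}{172641} \approx -3.1186$
$D{\left(v{\left(-5 \right)} \right)} I = \left(5 + 2 \left(\left(-6\right) \left(-5\right)\right)^{2}\right) \left(- \frac{538406}{172641}\right) = \left(5 + 2 \cdot 30^{2}\right) \left(- \frac{538406}{172641}\right) = \left(5 + 2 \cdot 900\right) \left(- \frac{538406}{172641}\right) = \left(5 + 1800\right) \left(- \frac{538406}{172641}\right) = 1805 \left(- \frac{538406}{172641}\right) = - \frac{971822830}{172641}$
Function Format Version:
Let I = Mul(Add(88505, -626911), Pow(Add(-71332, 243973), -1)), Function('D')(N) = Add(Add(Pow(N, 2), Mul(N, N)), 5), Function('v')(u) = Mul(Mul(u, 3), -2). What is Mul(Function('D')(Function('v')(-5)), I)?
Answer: Rational(-971822830, 172641) ≈ -5629.2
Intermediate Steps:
Function('v')(u) = Mul(-6, u) (Function('v')(u) = Mul(Mul(3, u), -2) = Mul(-6, u))
Function('D')(N) = Add(5, Mul(2, Pow(N, 2))) (Function('D')(N) = Add(Add(Pow(N, 2), Pow(N, 2)), 5) = Add(Mul(2, Pow(N, 2)), 5) = Add(5, Mul(2, Pow(N, 2))))
I = Rational(-538406, 172641) (I = Mul(-538406, Pow(172641, -1)) = Mul(-538406, Rational(1, 172641)) = Rational(-538406, 172641) ≈ -3.1186)
Mul(Function('D')(Function('v')(-5)), I) = Mul(Add(5, Mul(2, Pow(Mul(-6, -5), 2))), Rational(-538406, 172641)) = Mul(Add(5, Mul(2, Pow(30, 2))), Rational(-538406, 172641)) = Mul(Add(5, Mul(2, 900)), Rational(-538406, 172641)) = Mul(Add(5, 1800), Rational(-538406, 172641)) = Mul(1805, Rational(-538406, 172641)) = Rational(-971822830, 172641)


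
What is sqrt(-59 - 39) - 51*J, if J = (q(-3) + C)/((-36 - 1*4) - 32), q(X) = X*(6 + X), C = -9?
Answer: -51/4 + 7*I*sqrt(2) ≈ -12.75 + 9.8995*I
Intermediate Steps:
J = 1/4 (J = (-3*(6 - 3) - 9)/((-36 - 1*4) - 32) = (-3*3 - 9)/((-36 - 4) - 32) = (-9 - 9)/(-40 - 32) = -18/(-72) = -18*(-1/72) = 1/4 ≈ 0.25000)
sqrt(-59 - 39) - 51*J = sqrt(-59 - 39) - 51*1/4 = sqrt(-98) - 51/4 = 7*I*sqrt(2) - 51/4 = -51/4 + 7*I*sqrt(2)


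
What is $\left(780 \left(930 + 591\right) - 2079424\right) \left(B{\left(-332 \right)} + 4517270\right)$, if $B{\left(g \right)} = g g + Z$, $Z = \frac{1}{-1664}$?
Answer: $- \frac{1719143192498915}{416} \approx -4.1326 \cdot 10^{12}$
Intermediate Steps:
$Z = - \frac{1}{1664} \approx -0.00060096$
$B{\left(g \right)} = - \frac{1}{1664} + g^{2}$ ($B{\left(g \right)} = g g - \frac{1}{1664} = g^{2} - \frac{1}{1664} = - \frac{1}{1664} + g^{2}$)
$\left(780 \left(930 + 591\right) - 2079424\right) \left(B{\left(-332 \right)} + 4517270\right) = \left(780 \left(930 + 591\right) - 2079424\right) \left(\left(- \frac{1}{1664} + \left(-332\right)^{2}\right) + 4517270\right) = \left(780 \cdot 1521 - 2079424\right) \left(\left(- \frac{1}{1664} + 110224\right) + 4517270\right) = \left(1186380 - 2079424\right) \left(\frac{183412735}{1664} + 4517270\right) = \left(-893044\right) \frac{7700150015}{1664} = - \frac{1719143192498915}{416}$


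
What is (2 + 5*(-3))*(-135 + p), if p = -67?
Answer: 2626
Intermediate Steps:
(2 + 5*(-3))*(-135 + p) = (2 + 5*(-3))*(-135 - 67) = (2 - 15)*(-202) = -13*(-202) = 2626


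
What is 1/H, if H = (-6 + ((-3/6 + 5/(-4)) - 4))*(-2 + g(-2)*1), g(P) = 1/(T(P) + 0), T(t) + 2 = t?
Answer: 16/423 ≈ 0.037825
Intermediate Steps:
T(t) = -2 + t
g(P) = 1/(-2 + P) (g(P) = 1/((-2 + P) + 0) = 1/(-2 + P))
H = 423/16 (H = (-6 + ((-3/6 + 5/(-4)) - 4))*(-2 + 1/(-2 - 2)) = (-6 + ((-3*1/6 + 5*(-1/4)) - 4))*(-2 + 1/(-4)) = (-6 + ((-1/2 - 5/4) - 4))*(-2 - 1/4*1) = (-6 + (-7/4 - 4))*(-2 - 1/4) = (-6 - 23/4)*(-9/4) = -47/4*(-9/4) = 423/16 ≈ 26.438)
1/H = 1/(423/16) = 16/423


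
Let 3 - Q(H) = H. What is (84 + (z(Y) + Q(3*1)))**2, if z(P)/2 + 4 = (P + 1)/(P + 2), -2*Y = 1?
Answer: 52900/9 ≈ 5877.8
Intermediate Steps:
Q(H) = 3 - H
Y = -1/2 (Y = -1/2*1 = -1/2 ≈ -0.50000)
z(P) = -8 + 2*(1 + P)/(2 + P) (z(P) = -8 + 2*((P + 1)/(P + 2)) = -8 + 2*((1 + P)/(2 + P)) = -8 + 2*(1 + P)/(2 + P))
(84 + (z(Y) + Q(3*1)))**2 = (84 + (2*(-7 - 3*(-1/2))/(2 - 1/2) + (3 - 3)))**2 = (84 + (2*(-7 + 3/2)/(3/2) + (3 - 1*3)))**2 = (84 + (2*(2/3)*(-11/2) + (3 - 3)))**2 = (84 + (-22/3 + 0))**2 = (84 - 22/3)**2 = (230/3)**2 = 52900/9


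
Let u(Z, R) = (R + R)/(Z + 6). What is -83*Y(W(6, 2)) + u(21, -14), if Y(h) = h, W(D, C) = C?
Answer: -4510/27 ≈ -167.04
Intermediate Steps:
u(Z, R) = 2*R/(6 + Z) (u(Z, R) = (2*R)/(6 + Z) = 2*R/(6 + Z))
-83*Y(W(6, 2)) + u(21, -14) = -83*2 + 2*(-14)/(6 + 21) = -166 + 2*(-14)/27 = -166 + 2*(-14)*(1/27) = -166 - 28/27 = -4510/27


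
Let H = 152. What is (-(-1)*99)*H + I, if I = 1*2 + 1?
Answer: 15051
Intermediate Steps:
I = 3 (I = 2 + 1 = 3)
(-(-1)*99)*H + I = -(-1)*99*152 + 3 = -1*(-99)*152 + 3 = 99*152 + 3 = 15048 + 3 = 15051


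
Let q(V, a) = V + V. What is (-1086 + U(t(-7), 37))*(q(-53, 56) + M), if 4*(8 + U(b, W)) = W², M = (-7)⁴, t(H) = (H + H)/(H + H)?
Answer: -6901065/4 ≈ -1.7253e+6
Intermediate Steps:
q(V, a) = 2*V
t(H) = 1 (t(H) = (2*H)/((2*H)) = (2*H)*(1/(2*H)) = 1)
M = 2401
U(b, W) = -8 + W²/4
(-1086 + U(t(-7), 37))*(q(-53, 56) + M) = (-1086 + (-8 + (¼)*37²))*(2*(-53) + 2401) = (-1086 + (-8 + (¼)*1369))*(-106 + 2401) = (-1086 + (-8 + 1369/4))*2295 = (-1086 + 1337/4)*2295 = -3007/4*2295 = -6901065/4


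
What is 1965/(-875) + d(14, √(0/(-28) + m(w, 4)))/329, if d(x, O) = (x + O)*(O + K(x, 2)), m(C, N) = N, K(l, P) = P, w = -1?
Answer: -16871/8225 ≈ -2.0512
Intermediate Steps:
d(x, O) = (2 + O)*(O + x) (d(x, O) = (x + O)*(O + 2) = (O + x)*(2 + O) = (2 + O)*(O + x))
1965/(-875) + d(14, √(0/(-28) + m(w, 4)))/329 = 1965/(-875) + ((√(0/(-28) + 4))² + 2*√(0/(-28) + 4) + 2*14 + √(0/(-28) + 4)*14)/329 = 1965*(-1/875) + ((√(0*(-1/28) + 4))² + 2*√(0*(-1/28) + 4) + 28 + √(0*(-1/28) + 4)*14)*(1/329) = -393/175 + ((√(0 + 4))² + 2*√(0 + 4) + 28 + √(0 + 4)*14)*(1/329) = -393/175 + ((√4)² + 2*√4 + 28 + √4*14)*(1/329) = -393/175 + (2² + 2*2 + 28 + 2*14)*(1/329) = -393/175 + (4 + 4 + 28 + 28)*(1/329) = -393/175 + 64*(1/329) = -393/175 + 64/329 = -16871/8225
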